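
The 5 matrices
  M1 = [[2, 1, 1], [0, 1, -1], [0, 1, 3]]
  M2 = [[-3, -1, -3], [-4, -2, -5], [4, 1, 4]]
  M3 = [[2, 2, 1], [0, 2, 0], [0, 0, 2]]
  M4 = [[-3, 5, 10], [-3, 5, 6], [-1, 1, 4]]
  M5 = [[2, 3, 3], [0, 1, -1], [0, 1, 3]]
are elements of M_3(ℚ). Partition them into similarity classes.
2 classes: {M1, M3, M4, M5}, {M2}

Characteristic polynomials: χ_{M1} = (x - 2)^3, χ_{M2} = (x - 1)(x + 1)^2, χ_{M3} = (x - 2)^3, χ_{M4} = (x - 2)^3, χ_{M5} = (x - 2)^3.

{M1, M3, M4, M5}: invariant factors x - 2, (x - 2)^2.

{M2}: invariant factors (x - 1)(x + 1)^2.

Matrices are similar if and only if their invariant-factor lists agree; the partition into similarity classes is {M1, M3, M4, M5}, {M2}.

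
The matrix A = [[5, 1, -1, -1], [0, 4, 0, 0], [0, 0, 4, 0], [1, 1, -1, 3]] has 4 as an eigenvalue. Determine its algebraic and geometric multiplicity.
algebraic multiplicity 4, geometric multiplicity 3

The characteristic polynomial is (x - 4)^4, so the factor x - 4 appears with exponent 4: the algebraic multiplicity is 4.

rank(A - 4I) = 1, so the eigenspace has dimension 4 - 1 = 3: the geometric multiplicity is 3.

Since 3 < 4, A is not diagonalizable.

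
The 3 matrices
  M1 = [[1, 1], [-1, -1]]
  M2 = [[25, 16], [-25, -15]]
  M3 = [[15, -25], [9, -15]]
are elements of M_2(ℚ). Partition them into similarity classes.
Characteristic polynomials: χ_{M1} = x^2, χ_{M2} = (x - 5)^2, χ_{M3} = x^2.

{M1, M3}: invariant factors x^2.

{M2}: invariant factors (x - 5)^2.

Matrices are similar if and only if their invariant-factor lists agree; the partition into similarity classes is {M1, M3}, {M2}.

2 classes: {M1, M3}, {M2}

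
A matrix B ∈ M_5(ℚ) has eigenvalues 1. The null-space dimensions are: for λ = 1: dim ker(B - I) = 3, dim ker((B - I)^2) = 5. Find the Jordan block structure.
Jordan blocks: (1, 2), (1, 2), (1, 1)

λ = 1: successive nullity increments [3, 2] count blocks of size ≥ k; block sizes are [2, 2, 1].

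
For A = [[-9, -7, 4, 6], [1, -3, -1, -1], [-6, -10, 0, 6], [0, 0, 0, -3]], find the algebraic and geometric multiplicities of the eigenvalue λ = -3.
algebraic multiplicity 1, geometric multiplicity 1

The characteristic polynomial is (x + 3)(x + 4)^3, so the factor x + 3 appears with exponent 1: the algebraic multiplicity is 1.

rank(A + 3I) = 3, so the eigenspace has dimension 4 - 3 = 1: the geometric multiplicity is 1.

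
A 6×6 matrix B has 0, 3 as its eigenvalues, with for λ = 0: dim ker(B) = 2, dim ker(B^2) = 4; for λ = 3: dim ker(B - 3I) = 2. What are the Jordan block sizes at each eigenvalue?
λ = 0: successive nullity increments [2, 2] count blocks of size ≥ k; block sizes are [2, 2].
λ = 3: successive nullity increments [2] count blocks of size ≥ k; block sizes are [1, 1].

Jordan blocks: (0, 2), (0, 2), (3, 1), (3, 1)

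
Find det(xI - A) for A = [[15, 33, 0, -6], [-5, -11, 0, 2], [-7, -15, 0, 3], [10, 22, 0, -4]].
xI - A = [[x - 15, -33, 0, 6], [5, x + 11, 0, -2], [7, 15, x, -3], [-10, -22, 0, x + 4]].

Expanding det(xI - A) along the first row:
det(xI - A) = + (x - 15)·det([[x + 11, 0, -2], [15, x, -3], [-22, 0, x + 4]]) - (-33)·det([[5, 0, -2], [7, x, -3], [-10, 0, x + 4]]) + (0)·det([[5, x + 11, -2], [7, 15, -3], [-10, -22, x + 4]]) - (6)·det([[5, x + 11, 0], [7, 15, x], [-10, -22, 0]]).

Evaluating gives χ_A(x) = x^4.

χ_A(x) = x^4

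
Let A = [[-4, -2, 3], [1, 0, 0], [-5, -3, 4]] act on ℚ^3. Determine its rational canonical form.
R = [[0, 0, -1], [1, 0, -1], [0, 1, 0]]

The invariant factors of A (the non-unit diagonal entries of the Smith normal form of xI - A over ℚ[x]) are x^3 + x + 1, each dividing the next. The characteristic polynomial is their product, x^3 + x + 1.

The rational canonical form is the block-diagonal matrix of companion matrices C(f_i):
R = [[0, 0, -1], [1, 0, -1], [0, 1, 0]].

Note the characteristic polynomial does not split into linear factors over ℚ, so A has no Jordan form over ℚ; the rational canonical form exists over any field.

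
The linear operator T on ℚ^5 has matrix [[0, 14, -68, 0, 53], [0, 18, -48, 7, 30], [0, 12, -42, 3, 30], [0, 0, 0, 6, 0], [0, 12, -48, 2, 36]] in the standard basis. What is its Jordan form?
The characteristic polynomial is det(xI - A) = x^2(x - 6)^3, so the eigenvalues are 0 (algebraic multiplicity 2), 6 (algebraic multiplicity 3).

For λ = 0: rank(A) = 4, rank(A^2) = 3. The eigenspace has dimension 5 - 4 = 1, so there is 1 Jordan block; the rank sequence gives block sizes [2].

For λ = 6: rank(A - 6I) = 3, rank((A - 6I)^2) = 2. The eigenspace has dimension 5 - 3 = 2, so there are 2 Jordan blocks; the rank sequence gives block sizes [2, 1].

Assembling the blocks gives the Jordan form J above.

J = [[0, 1, 0, 0, 0], [0, 0, 0, 0, 0], [0, 0, 6, 1, 0], [0, 0, 0, 6, 0], [0, 0, 0, 0, 6]]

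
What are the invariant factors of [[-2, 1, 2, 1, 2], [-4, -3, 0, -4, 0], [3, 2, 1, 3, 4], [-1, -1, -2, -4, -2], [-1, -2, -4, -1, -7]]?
The Jordan structure of A has elementary divisors (x + 3)^2, (x + 3)^2, (x + 3). Arranging the block sizes at each eigenvalue in decreasing order and taking row products gives the invariant factors.

Invariant factors (smallest first, each dividing the next): x + 3, (x + 3)^2, (x + 3)^2.

Check: the last factor (x + 3)^2 is the minimal polynomial, and the product (x + 3)^5 is the characteristic polynomial.

x + 3, (x + 3)^2, (x + 3)^2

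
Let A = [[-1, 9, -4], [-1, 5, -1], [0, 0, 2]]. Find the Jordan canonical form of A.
The characteristic polynomial is det(xI - A) = (x - 2)^3, so the eigenvalues are 2 (algebraic multiplicity 3).

For λ = 2: rank(A - 2I) = 2, rank((A - 2I)^2) = 1, rank((A - 2I)^3) = 0. The eigenspace has dimension 3 - 2 = 1, so there is 1 Jordan block; the rank sequence gives block sizes [3].

Assembling the blocks gives the Jordan form J above.

J = [[2, 1, 0], [0, 2, 1], [0, 0, 2]]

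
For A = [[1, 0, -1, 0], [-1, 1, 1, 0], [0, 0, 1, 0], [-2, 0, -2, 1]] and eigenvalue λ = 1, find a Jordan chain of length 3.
v_1 = [[-1, 0, 1, -1]]^T, v_2 = [[-1, 2, 0, 0]]^T, v_3 = [[0, 1, 0, 2]]^T

We seek v_1 ∈ ker((A - I)^3) \ ker((A - I)^2), then set v_{i+1} = (A - I) v_i.

One such chain is v_1 = [[-1, 0, 1, -1]]^T, v_2 = [[-1, 2, 0, 0]]^T, v_3 = [[0, 1, 0, 2]]^T. Check: (A - I) v_3 = [[0, 0, 0, 0]]^T = 0.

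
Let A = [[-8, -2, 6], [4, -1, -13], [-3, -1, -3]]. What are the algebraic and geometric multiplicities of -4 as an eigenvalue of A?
The characteristic polynomial is (x + 4)^3, so the factor x + 4 appears with exponent 3: the algebraic multiplicity is 3.

rank(A + 4I) = 2, so the eigenspace has dimension 3 - 2 = 1: the geometric multiplicity is 1.

Since 1 < 3, A is not diagonalizable.

algebraic multiplicity 3, geometric multiplicity 1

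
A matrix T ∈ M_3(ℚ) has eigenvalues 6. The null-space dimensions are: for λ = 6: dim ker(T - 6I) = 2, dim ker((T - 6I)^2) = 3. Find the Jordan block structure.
λ = 6: successive nullity increments [2, 1] count blocks of size ≥ k; block sizes are [2, 1].

Jordan blocks: (6, 2), (6, 1)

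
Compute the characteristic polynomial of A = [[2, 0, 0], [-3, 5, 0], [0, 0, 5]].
χ_A(x) = (x - 5)^2(x - 2)

xI - A = [[x - 2, 0, 0], [3, x - 5, 0], [0, 0, x - 5]].

Expanding det(xI - A) along the first row:
det(xI - A) = + (x - 2)·det([[x - 5, 0], [0, x - 5]]) - (0)·det([[3, 0], [0, x - 5]]) + (0)·det([[3, x - 5], [0, 0]]).

Evaluating gives χ_A(x) = x^3 - 12x^2 + 45x - 50 = (x - 5)^2(x - 2).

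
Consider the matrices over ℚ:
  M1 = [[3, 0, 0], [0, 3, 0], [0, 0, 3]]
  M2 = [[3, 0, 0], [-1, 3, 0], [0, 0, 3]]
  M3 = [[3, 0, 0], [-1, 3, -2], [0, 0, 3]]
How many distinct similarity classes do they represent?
Characteristic polynomials: χ_{M1} = (x - 3)^3, χ_{M2} = (x - 3)^3, χ_{M3} = (x - 3)^3.

{M1}: invariant factors x - 3, x - 3, x - 3.

{M2, M3}: invariant factors x - 3, (x - 3)^2.

Matrices are similar if and only if their invariant-factor lists agree; the partition into similarity classes is {M1}, {M2, M3}.

2 classes: {M1}, {M2, M3}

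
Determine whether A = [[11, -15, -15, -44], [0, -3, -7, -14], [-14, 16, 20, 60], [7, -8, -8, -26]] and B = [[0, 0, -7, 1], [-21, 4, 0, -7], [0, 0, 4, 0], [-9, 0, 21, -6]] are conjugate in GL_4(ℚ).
Yes.

Two matrices over a field are similar if and only if they have the same invariant factors.

Both A and B have characteristic polynomial (x - 4)^2(x + 3)^2 and minimal polynomial (x - 4)(x + 3)^2. Computing further, both have invariant factors x - 4, (x - 4)(x + 3)^2. Hence A and B are similar.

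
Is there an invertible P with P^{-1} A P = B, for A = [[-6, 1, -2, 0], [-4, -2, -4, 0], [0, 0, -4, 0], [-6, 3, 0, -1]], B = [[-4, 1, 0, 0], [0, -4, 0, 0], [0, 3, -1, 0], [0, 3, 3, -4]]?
Yes.

Two matrices over a field are similar if and only if they have the same invariant factors.

Both A and B have characteristic polynomial (x + 1)(x + 4)^3 and minimal polynomial (x + 1)(x + 4)^2. Computing further, both have invariant factors x + 4, (x + 1)(x + 4)^2. Hence A and B are similar.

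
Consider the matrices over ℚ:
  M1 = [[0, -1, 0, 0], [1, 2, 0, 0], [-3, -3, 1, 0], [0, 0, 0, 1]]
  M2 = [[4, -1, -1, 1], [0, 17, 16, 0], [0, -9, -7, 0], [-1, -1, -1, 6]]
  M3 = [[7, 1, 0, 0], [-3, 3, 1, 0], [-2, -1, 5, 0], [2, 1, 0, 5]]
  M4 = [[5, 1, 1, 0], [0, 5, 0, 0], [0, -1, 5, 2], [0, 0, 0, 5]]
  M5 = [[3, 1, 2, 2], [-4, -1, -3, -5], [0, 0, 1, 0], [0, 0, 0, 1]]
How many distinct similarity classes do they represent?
3 classes: {M1}, {M2, M3, M4}, {M5}

Characteristic polynomials: χ_{M1} = (x - 1)^4, χ_{M2} = (x - 5)^4, χ_{M3} = (x - 5)^4, χ_{M4} = (x - 5)^4, χ_{M5} = (x - 1)^4.

{M1}: invariant factors x - 1, x - 1, (x - 1)^2.

{M2, M3, M4}: invariant factors x - 5, (x - 5)^3.

{M5}: invariant factors x - 1, (x - 1)^3.

Matrices are similar if and only if their invariant-factor lists agree; the partition into similarity classes is {M1}, {M2, M3, M4}, {M5}.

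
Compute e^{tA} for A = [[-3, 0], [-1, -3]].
A has Jordan form J = [[-3, 1], [0, -3]] with A = PJP^{-1}, so e^{tA} = P e^{tJ} P^{-1}.

For a Jordan block J_k(λ), e^{tJ_k(λ)} = e^{λt} · (I + tN + t^2 N^2/2! + ... + t^{k-1} N^{k-1}/(k-1)!) where N is the nilpotent superdiagonal part.

Assembling the blocks and conjugating back gives the entries of e^{tA} as shown above.

e^{tA} = [[e^{-3*t}, 0], [-t*e^{-3*t}, e^{-3*t}]]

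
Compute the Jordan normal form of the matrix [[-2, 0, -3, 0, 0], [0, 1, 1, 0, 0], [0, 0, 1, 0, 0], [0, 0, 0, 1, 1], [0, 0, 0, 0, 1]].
J = [[-2, 0, 0, 0, 0], [0, 1, 1, 0, 0], [0, 0, 1, 0, 0], [0, 0, 0, 1, 1], [0, 0, 0, 0, 1]]

The characteristic polynomial is det(xI - A) = (x - 1)^4(x + 2), so the eigenvalues are -2 (algebraic multiplicity 1), 1 (algebraic multiplicity 4).

For λ = -2: algebraic multiplicity 1 gives one 1×1 block.

For λ = 1: rank(A - I) = 3, rank((A - I)^2) = 1. The eigenspace has dimension 5 - 3 = 2, so there are 2 Jordan blocks; the rank sequence gives block sizes [2, 2].

Assembling the blocks gives the Jordan form J above.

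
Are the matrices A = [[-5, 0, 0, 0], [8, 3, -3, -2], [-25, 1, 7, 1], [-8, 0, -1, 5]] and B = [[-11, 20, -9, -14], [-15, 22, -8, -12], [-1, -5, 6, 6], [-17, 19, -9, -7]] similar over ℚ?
Two matrices over a field are similar if and only if they have the same invariant factors.

Both A and B have characteristic polynomial (x - 5)^3(x + 5) and minimal polynomial (x - 5)^3(x + 5). Computing further, both have invariant factors (x - 5)^3(x + 5). Hence A and B are similar.

Yes.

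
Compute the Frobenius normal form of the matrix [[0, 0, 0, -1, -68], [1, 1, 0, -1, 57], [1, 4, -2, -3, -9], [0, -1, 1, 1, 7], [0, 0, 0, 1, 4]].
R = [[0, 0, 0, 0, -64], [1, 0, 0, 0, 112], [0, 1, 0, 0, -64], [0, 0, 1, 0, 8], [0, 0, 0, 1, 4]]

The invariant factors of A (the non-unit diagonal entries of the Smith normal form of xI - A over ℚ[x]) are (x - 2)^4(x + 4), each dividing the next. The characteristic polynomial is their product, (x - 2)^4(x + 4).

The rational canonical form is the block-diagonal matrix of companion matrices C(f_i):
R = [[0, 0, 0, 0, -64], [1, 0, 0, 0, 112], [0, 1, 0, 0, -64], [0, 0, 1, 0, 8], [0, 0, 0, 1, 4]].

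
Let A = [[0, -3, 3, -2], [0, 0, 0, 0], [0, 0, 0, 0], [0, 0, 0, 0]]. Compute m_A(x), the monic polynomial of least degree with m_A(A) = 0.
The characteristic polynomial factors as x^4. The minimal polynomial is ∏(x - λ)^{k_λ} where k_λ is the size of the largest Jordan block at λ.

For λ = 0: rank(A) = 1, and the largest Jordan block has size 2 (the smallest k with rank(A^k) = rank(A^(k+1))).

So m_A(x) = x^2.

m_A(x) = x^2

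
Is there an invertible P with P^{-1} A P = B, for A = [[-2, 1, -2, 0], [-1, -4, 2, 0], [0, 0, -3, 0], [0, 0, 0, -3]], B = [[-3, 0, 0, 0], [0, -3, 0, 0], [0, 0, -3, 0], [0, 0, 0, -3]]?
No.

Both have characteristic polynomial (x + 3)^4, but the minimal polynomial of A is (x + 3)^2 while the minimal polynomial of B is x + 3. The minimal polynomial is a similarity invariant, so A and B are not similar.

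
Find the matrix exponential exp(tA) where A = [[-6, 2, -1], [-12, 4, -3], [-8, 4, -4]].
e^{tA} = [[(1 - 4*t)*e^{-2*t}, 2*t*e^{-2*t}, -t*e^{-2*t}], [-12*t*e^{-2*t}, (6*t + 1)*e^{-2*t}, -3*t*e^{-2*t}], [-8*t*e^{-2*t}, 4*t*e^{-2*t}, (1 - 2*t)*e^{-2*t}]]

A has Jordan form J = [[-2, 1, 0], [0, -2, 0], [0, 0, -2]] with A = PJP^{-1}, so e^{tA} = P e^{tJ} P^{-1}.

For a Jordan block J_k(λ), e^{tJ_k(λ)} = e^{λt} · (I + tN + t^2 N^2/2! + ... + t^{k-1} N^{k-1}/(k-1)!) where N is the nilpotent superdiagonal part.

Assembling the blocks and conjugating back gives the entries of e^{tA} as shown above.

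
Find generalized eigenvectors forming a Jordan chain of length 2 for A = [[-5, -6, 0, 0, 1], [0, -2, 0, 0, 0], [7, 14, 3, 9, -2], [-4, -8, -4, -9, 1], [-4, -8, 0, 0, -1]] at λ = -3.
We seek v_1 ∈ ker((A + 3I)^2) \ ker(A + 3I), then set v_{i+1} = (A + 3I) v_i.

One such chain is v_1 = [[0, 0, 0, 0, 1]]^T, v_2 = [[1, 0, -2, 1, 2]]^T. Check: (A + 3I) v_2 = [[0, 0, 0, 0, 0]]^T = 0.

v_1 = [[0, 0, 0, 0, 1]]^T, v_2 = [[1, 0, -2, 1, 2]]^T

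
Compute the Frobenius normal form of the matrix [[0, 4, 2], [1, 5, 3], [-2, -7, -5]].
R = [[0, 0, 2], [1, 0, 4], [0, 1, 0]]

The invariant factors of A (the non-unit diagonal entries of the Smith normal form of xI - A over ℚ[x]) are x^3 - 4x - 2, each dividing the next. The characteristic polynomial is their product, x^3 - 4x - 2.

The rational canonical form is the block-diagonal matrix of companion matrices C(f_i):
R = [[0, 0, 2], [1, 0, 4], [0, 1, 0]].

Note the characteristic polynomial does not split into linear factors over ℚ, so A has no Jordan form over ℚ; the rational canonical form exists over any field.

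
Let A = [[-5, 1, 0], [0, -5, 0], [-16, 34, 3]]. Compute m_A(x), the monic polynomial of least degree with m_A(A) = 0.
The characteristic polynomial factors as (x - 3)(x + 5)^2. The minimal polynomial is ∏(x - λ)^{k_λ} where k_λ is the size of the largest Jordan block at λ.

For λ = -5: rank(A + 5I) = 2, and the largest Jordan block has size 2 (the smallest k with rank((A + 5I)^k) = rank((A + 5I)^(k+1))).
For λ = 3: rank(A - 3I) = 2, and the largest Jordan block has size 1 (the smallest k with rank((A - 3I)^k) = rank((A - 3I)^(k+1))).

So m_A(x) = (x - 3)(x + 5)^2.

m_A(x) = (x - 3)(x + 5)^2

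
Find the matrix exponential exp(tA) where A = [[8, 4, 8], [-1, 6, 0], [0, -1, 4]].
e^{tA} = [[(2*t + 1)*e^{6*t}, 4*t*e^{6*t}, 8*t*e^{6*t}], [t*(-t - 1)*e^{6*t}, (1 - 2*t^2)*e^{6*t}, -4*t^2*e^{6*t}], [t^2*e^{6*t}/2, t*(t - 1)*e^{6*t}, (2*t^2 - 2*t + 1)*e^{6*t}]]

A has Jordan form J = [[6, 1, 0], [0, 6, 1], [0, 0, 6]] with A = PJP^{-1}, so e^{tA} = P e^{tJ} P^{-1}.

For a Jordan block J_k(λ), e^{tJ_k(λ)} = e^{λt} · (I + tN + t^2 N^2/2! + ... + t^{k-1} N^{k-1}/(k-1)!) where N is the nilpotent superdiagonal part.

Assembling the blocks and conjugating back gives the entries of e^{tA} as shown above.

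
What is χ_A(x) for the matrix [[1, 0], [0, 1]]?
xI - A = [[x - 1, 0], [0, x - 1]].

Expanding det(xI - A) along the first row:
det(xI - A) = + (x - 1)·det([[x - 1]]) - (0)·det([[0]]).

Evaluating gives χ_A(x) = x^2 - 2x + 1 = (x - 1)^2.

χ_A(x) = (x - 1)^2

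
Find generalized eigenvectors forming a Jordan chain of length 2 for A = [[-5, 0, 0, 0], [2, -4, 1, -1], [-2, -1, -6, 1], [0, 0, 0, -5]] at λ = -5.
v_1 = [[0, 1, 0, 0]]^T, v_2 = [[0, 1, -1, 0]]^T

We seek v_1 ∈ ker((A + 5I)^2) \ ker(A + 5I), then set v_{i+1} = (A + 5I) v_i.

One such chain is v_1 = [[0, 1, 0, 0]]^T, v_2 = [[0, 1, -1, 0]]^T. Check: (A + 5I) v_2 = [[0, 0, 0, 0]]^T = 0.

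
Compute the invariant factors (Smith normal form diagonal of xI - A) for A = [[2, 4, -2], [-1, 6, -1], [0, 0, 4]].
x - 4, (x - 4)^2

The Jordan structure of A has elementary divisors (x - 4)^2, (x - 4). Arranging the block sizes at each eigenvalue in decreasing order and taking row products gives the invariant factors.

Invariant factors (smallest first, each dividing the next): x - 4, (x - 4)^2.

Check: the last factor (x - 4)^2 is the minimal polynomial, and the product (x - 4)^3 is the characteristic polynomial.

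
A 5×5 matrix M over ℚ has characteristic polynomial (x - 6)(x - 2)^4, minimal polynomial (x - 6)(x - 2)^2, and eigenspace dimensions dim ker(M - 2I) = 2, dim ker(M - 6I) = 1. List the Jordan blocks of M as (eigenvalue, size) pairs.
λ = 2: algebraic multiplicity 4 (exponent in χ_M), largest block size 2 (exponent in m_M), 2 blocks (geometric multiplicity). These force block sizes [2, 2].
λ = 6: algebraic multiplicity 1 (exponent in χ_M), largest block size 1 (exponent in m_M), 1 block (geometric multiplicity). This forces block sizes [1].

Jordan blocks: (2, 2), (2, 2), (6, 1)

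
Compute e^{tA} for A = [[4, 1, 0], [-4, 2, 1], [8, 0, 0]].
A has Jordan form J = [[2, 1, 0], [0, 2, 1], [0, 0, 2]] with A = PJP^{-1}, so e^{tA} = P e^{tJ} P^{-1}.

For a Jordan block J_k(λ), e^{tJ_k(λ)} = e^{λt} · (I + tN + t^2 N^2/2! + ... + t^{k-1} N^{k-1}/(k-1)!) where N is the nilpotent superdiagonal part.

Assembling the blocks and conjugating back gives the entries of e^{tA} as shown above.

e^{tA} = [[(2*t + 1)*e^{2*t}, t*(t + 1)*e^{2*t}, t^2*e^{2*t}/2], [-4*t*e^{2*t}, (1 - 2*t^2)*e^{2*t}, t*(1 - t)*e^{2*t}], [8*t*e^{2*t}, 4*t^2*e^{2*t}, (2*t^2 - 2*t + 1)*e^{2*t}]]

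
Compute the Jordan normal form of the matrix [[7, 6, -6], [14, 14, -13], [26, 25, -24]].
The characteristic polynomial is det(xI - A) = (x - 1)^2(x + 5), so the eigenvalues are -5 (algebraic multiplicity 1), 1 (algebraic multiplicity 2).

For λ = -5: algebraic multiplicity 1 gives one 1×1 block.

For λ = 1: rank(A - I) = 2, rank((A - I)^2) = 1. The eigenspace has dimension 3 - 2 = 1, so there is 1 Jordan block; the rank sequence gives block sizes [2].

Assembling the blocks gives the Jordan form J above.

J = [[-5, 0, 0], [0, 1, 1], [0, 0, 1]]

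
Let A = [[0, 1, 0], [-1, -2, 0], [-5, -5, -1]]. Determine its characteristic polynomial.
xI - A = [[x, -1, 0], [1, x + 2, 0], [5, 5, x + 1]].

Expanding det(xI - A) along the first row:
det(xI - A) = + (x)·det([[x + 2, 0], [5, x + 1]]) - (-1)·det([[1, 0], [5, x + 1]]) + (0)·det([[1, x + 2], [5, 5]]).

Evaluating gives χ_A(x) = x^3 + 3x^2 + 3x + 1 = (x + 1)^3.

χ_A(x) = (x + 1)^3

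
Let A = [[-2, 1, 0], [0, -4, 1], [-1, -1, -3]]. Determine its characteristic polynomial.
χ_A(x) = (x + 3)^3

xI - A = [[x + 2, -1, 0], [0, x + 4, -1], [1, 1, x + 3]].

Expanding det(xI - A) along the first row:
det(xI - A) = + (x + 2)·det([[x + 4, -1], [1, x + 3]]) - (-1)·det([[0, -1], [1, x + 3]]) + (0)·det([[0, x + 4], [1, 1]]).

Evaluating gives χ_A(x) = x^3 + 9x^2 + 27x + 27 = (x + 3)^3.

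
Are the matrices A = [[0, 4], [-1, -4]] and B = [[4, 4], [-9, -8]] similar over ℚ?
Two matrices over a field are similar if and only if they have the same invariant factors.

Both A and B have characteristic polynomial (x + 2)^2 and minimal polynomial (x + 2)^2. Computing further, both have invariant factors (x + 2)^2. Hence A and B are similar.

Yes.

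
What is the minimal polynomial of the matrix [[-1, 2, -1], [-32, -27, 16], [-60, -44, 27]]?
m_A(x) = (x - 5)(x + 3)^2

The characteristic polynomial factors as (x - 5)(x + 3)^2. The minimal polynomial is ∏(x - λ)^{k_λ} where k_λ is the size of the largest Jordan block at λ.

For λ = -3: rank(A + 3I) = 2, and the largest Jordan block has size 2 (the smallest k with rank((A + 3I)^k) = rank((A + 3I)^(k+1))).
For λ = 5: rank(A - 5I) = 2, and the largest Jordan block has size 1 (the smallest k with rank((A - 5I)^k) = rank((A - 5I)^(k+1))).

So m_A(x) = (x - 5)(x + 3)^2.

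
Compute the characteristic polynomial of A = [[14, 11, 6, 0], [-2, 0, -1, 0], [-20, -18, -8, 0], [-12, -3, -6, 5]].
χ_A(x) = (x - 5)(x - 2)^3

xI - A = [[x - 14, -11, -6, 0], [2, x, 1, 0], [20, 18, x + 8, 0], [12, 3, 6, x - 5]].

Expanding det(xI - A) along the first row:
det(xI - A) = + (x - 14)·det([[x, 1, 0], [18, x + 8, 0], [3, 6, x - 5]]) - (-11)·det([[2, 1, 0], [20, x + 8, 0], [12, 6, x - 5]]) + (-6)·det([[2, x, 0], [20, 18, 0], [12, 3, x - 5]]) - (0)·det([[2, x, 1], [20, 18, x + 8], [12, 3, 6]]).

Evaluating gives χ_A(x) = x^4 - 11x^3 + 42x^2 - 68x + 40 = (x - 5)(x - 2)^3.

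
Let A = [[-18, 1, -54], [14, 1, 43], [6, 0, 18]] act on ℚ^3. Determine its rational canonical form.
The invariant factors of A (the non-unit diagonal entries of the Smith normal form of xI - A over ℚ[x]) are (x + 3)(x^2 - 4x - 2), each dividing the next. The characteristic polynomial is their product, (x + 3)(x^2 - 4x - 2).

The rational canonical form is the block-diagonal matrix of companion matrices C(f_i):
R = [[0, 0, 6], [1, 0, 14], [0, 1, 1]].

Note the characteristic polynomial does not split into linear factors over ℚ, so A has no Jordan form over ℚ; the rational canonical form exists over any field.

R = [[0, 0, 6], [1, 0, 14], [0, 1, 1]]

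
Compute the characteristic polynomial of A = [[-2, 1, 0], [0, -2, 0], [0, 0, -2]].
xI - A = [[x + 2, -1, 0], [0, x + 2, 0], [0, 0, x + 2]].

Expanding det(xI - A) along the first row:
det(xI - A) = + (x + 2)·det([[x + 2, 0], [0, x + 2]]) - (-1)·det([[0, 0], [0, x + 2]]) + (0)·det([[0, x + 2], [0, 0]]).

Evaluating gives χ_A(x) = x^3 + 6x^2 + 12x + 8 = (x + 2)^3.

χ_A(x) = (x + 2)^3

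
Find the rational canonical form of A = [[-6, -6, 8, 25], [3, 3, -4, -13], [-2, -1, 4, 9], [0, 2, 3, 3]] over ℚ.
The invariant factors of A (the non-unit diagonal entries of the Smith normal form of xI - A over ℚ[x]) are (x^2 - 2x - 1)^2, each dividing the next. The characteristic polynomial is their product, (x^2 - 2x - 1)^2.

The rational canonical form is the block-diagonal matrix of companion matrices C(f_i):
R = [[0, 0, 0, -1], [1, 0, 0, -4], [0, 1, 0, -2], [0, 0, 1, 4]].

Note the characteristic polynomial does not split into linear factors over ℚ, so A has no Jordan form over ℚ; the rational canonical form exists over any field.

R = [[0, 0, 0, -1], [1, 0, 0, -4], [0, 1, 0, -2], [0, 0, 1, 4]]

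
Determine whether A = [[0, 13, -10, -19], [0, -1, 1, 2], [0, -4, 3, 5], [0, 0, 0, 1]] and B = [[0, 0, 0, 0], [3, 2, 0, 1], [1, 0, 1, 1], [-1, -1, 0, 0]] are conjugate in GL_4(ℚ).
Two matrices over a field are similar if and only if they have the same invariant factors.

Both A and B have characteristic polynomial x(x - 1)^3 and minimal polynomial x(x - 1)^3. Computing further, both have invariant factors x(x - 1)^3. Hence A and B are similar.

Yes.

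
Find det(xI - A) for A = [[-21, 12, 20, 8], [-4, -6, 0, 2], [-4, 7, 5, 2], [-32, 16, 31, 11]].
xI - A = [[x + 21, -12, -20, -8], [4, x + 6, 0, -2], [4, -7, x - 5, -2], [32, -16, -31, x - 11]].

Expanding det(xI - A) along the first row:
det(xI - A) = + (x + 21)·det([[x + 6, 0, -2], [-7, x - 5, -2], [-16, -31, x - 11]]) - (-12)·det([[4, 0, -2], [4, x - 5, -2], [32, -31, x - 11]]) + (-20)·det([[4, x + 6, -2], [4, -7, -2], [32, -16, x - 11]]) - (-8)·det([[4, x + 6, 0], [4, -7, x - 5], [32, -16, -31]]).

Evaluating gives χ_A(x) = x^4 + 11x^3 + 39x^2 + 49x + 20 = (x + 1)^2(x + 4)(x + 5).

χ_A(x) = (x + 1)^2(x + 4)(x + 5)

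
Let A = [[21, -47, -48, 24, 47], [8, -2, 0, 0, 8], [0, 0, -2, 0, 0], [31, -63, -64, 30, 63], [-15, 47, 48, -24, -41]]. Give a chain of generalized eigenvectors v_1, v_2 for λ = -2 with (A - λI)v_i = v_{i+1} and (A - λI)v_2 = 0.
We seek v_1 ∈ ker((A + 2I)^2) \ ker(A + 2I), then set v_{i+1} = (A + 2I) v_i.

One such chain is v_1 = [[0, 1, -1, 0, 0]]^T, v_2 = [[1, 0, 0, 1, -1]]^T. Check: (A + 2I) v_2 = [[0, 0, 0, 0, 0]]^T = 0.

v_1 = [[0, 1, -1, 0, 0]]^T, v_2 = [[1, 0, 0, 1, -1]]^T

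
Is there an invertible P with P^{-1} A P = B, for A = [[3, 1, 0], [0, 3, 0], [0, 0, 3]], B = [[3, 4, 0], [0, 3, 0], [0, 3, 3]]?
Yes.

Two matrices over a field are similar if and only if they have the same invariant factors.

Both A and B have characteristic polynomial (x - 3)^3 and minimal polynomial (x - 3)^2. Computing further, both have invariant factors x - 3, (x - 3)^2. Hence A and B are similar.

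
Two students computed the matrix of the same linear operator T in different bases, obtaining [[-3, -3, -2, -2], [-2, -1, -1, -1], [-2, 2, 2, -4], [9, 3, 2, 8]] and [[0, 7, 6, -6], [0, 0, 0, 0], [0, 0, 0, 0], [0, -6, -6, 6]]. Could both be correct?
Both have characteristic polynomial x^3(x - 6), but the minimal polynomial of A is x^3(x - 6) while the minimal polynomial of B is x^2(x - 6). The minimal polynomial is a similarity invariant, so A and B are not similar.

No.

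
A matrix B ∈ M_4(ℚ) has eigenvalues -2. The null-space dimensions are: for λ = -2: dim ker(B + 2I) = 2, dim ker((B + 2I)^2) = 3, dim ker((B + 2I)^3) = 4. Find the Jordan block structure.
Jordan blocks: (-2, 3), (-2, 1)

λ = -2: successive nullity increments [2, 1, 1] count blocks of size ≥ k; block sizes are [3, 1].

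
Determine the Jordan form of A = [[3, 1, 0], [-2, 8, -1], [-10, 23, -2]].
J = [[3, 1, 0], [0, 3, 1], [0, 0, 3]]

The characteristic polynomial is det(xI - A) = (x - 3)^3, so the eigenvalues are 3 (algebraic multiplicity 3).

For λ = 3: rank(A - 3I) = 2, rank((A - 3I)^2) = 1, rank((A - 3I)^3) = 0. The eigenspace has dimension 3 - 2 = 1, so there is 1 Jordan block; the rank sequence gives block sizes [3].

Assembling the blocks gives the Jordan form J above.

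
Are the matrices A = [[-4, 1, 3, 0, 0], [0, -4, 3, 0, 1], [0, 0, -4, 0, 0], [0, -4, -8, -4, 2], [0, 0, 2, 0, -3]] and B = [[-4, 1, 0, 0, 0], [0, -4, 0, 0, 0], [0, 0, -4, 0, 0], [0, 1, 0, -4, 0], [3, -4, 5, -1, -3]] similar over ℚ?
Both have characteristic polynomial (x + 3)(x + 4)^4, but the minimal polynomial of A is (x + 3)(x + 4)^3 while the minimal polynomial of B is (x + 3)(x + 4)^2. The minimal polynomial is a similarity invariant, so A and B are not similar.

No.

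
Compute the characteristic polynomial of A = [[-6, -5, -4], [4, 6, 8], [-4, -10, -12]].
xI - A = [[x + 6, 5, 4], [-4, x - 6, -8], [4, 10, x + 12]].

Expanding det(xI - A) along the first row:
det(xI - A) = + (x + 6)·det([[x - 6, -8], [10, x + 12]]) - (5)·det([[-4, -8], [4, x + 12]]) + (4)·det([[-4, x - 6], [4, 10]]).

Evaluating gives χ_A(x) = x^3 + 12x^2 + 48x + 64 = (x + 4)^3.

χ_A(x) = (x + 4)^3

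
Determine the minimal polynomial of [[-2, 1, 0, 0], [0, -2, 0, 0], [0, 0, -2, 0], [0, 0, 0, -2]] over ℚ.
The characteristic polynomial factors as (x + 2)^4. The minimal polynomial is ∏(x - λ)^{k_λ} where k_λ is the size of the largest Jordan block at λ.

For λ = -2: rank(A + 2I) = 1, and the largest Jordan block has size 2 (the smallest k with rank((A + 2I)^k) = rank((A + 2I)^(k+1))).

So m_A(x) = (x + 2)^2.

m_A(x) = (x + 2)^2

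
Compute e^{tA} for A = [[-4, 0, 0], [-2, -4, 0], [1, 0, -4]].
e^{tA} = [[e^{-4*t}, 0, 0], [-2*t*e^{-4*t}, e^{-4*t}, 0], [t*e^{-4*t}, 0, e^{-4*t}]]

A has Jordan form J = [[-4, 1, 0], [0, -4, 0], [0, 0, -4]] with A = PJP^{-1}, so e^{tA} = P e^{tJ} P^{-1}.

For a Jordan block J_k(λ), e^{tJ_k(λ)} = e^{λt} · (I + tN + t^2 N^2/2! + ... + t^{k-1} N^{k-1}/(k-1)!) where N is the nilpotent superdiagonal part.

Assembling the blocks and conjugating back gives the entries of e^{tA} as shown above.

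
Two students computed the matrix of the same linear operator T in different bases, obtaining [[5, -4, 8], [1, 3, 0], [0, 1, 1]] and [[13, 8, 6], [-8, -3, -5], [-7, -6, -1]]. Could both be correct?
Yes.

Two matrices over a field are similar if and only if they have the same invariant factors.

Both A and B have characteristic polynomial (x - 3)^3 and minimal polynomial (x - 3)^3. Computing further, both have invariant factors (x - 3)^3. Hence A and B are similar.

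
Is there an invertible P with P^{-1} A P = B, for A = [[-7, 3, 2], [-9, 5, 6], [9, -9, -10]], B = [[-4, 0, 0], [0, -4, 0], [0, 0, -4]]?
No.

Both have characteristic polynomial (x + 4)^3, but the minimal polynomial of A is (x + 4)^2 while the minimal polynomial of B is x + 4. The minimal polynomial is a similarity invariant, so A and B are not similar.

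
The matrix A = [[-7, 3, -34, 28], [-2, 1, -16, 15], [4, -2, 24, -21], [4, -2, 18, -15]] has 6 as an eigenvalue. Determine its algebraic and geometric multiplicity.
algebraic multiplicity 1, geometric multiplicity 1

The characteristic polynomial is (x - 6)(x + 1)^3, so the factor x - 6 appears with exponent 1: the algebraic multiplicity is 1.

rank(A - 6I) = 3, so the eigenspace has dimension 4 - 3 = 1: the geometric multiplicity is 1.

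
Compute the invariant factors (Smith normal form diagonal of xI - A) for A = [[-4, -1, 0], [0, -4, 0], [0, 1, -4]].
The Jordan structure of A has elementary divisors (x + 4)^2, (x + 4). Arranging the block sizes at each eigenvalue in decreasing order and taking row products gives the invariant factors.

Invariant factors (smallest first, each dividing the next): x + 4, (x + 4)^2.

Check: the last factor (x + 4)^2 is the minimal polynomial, and the product (x + 4)^3 is the characteristic polynomial.

x + 4, (x + 4)^2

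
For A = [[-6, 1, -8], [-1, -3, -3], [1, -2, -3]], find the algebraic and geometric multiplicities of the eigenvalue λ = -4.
algebraic multiplicity 3, geometric multiplicity 1

The characteristic polynomial is (x + 4)^3, so the factor x + 4 appears with exponent 3: the algebraic multiplicity is 3.

rank(A + 4I) = 2, so the eigenspace has dimension 3 - 2 = 1: the geometric multiplicity is 1.

Since 1 < 3, A is not diagonalizable.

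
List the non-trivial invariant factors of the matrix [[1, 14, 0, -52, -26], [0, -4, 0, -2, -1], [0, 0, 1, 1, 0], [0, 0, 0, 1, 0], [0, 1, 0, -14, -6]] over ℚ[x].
x - 1, (x - 1)^2(x + 5)^2

The Jordan structure of A has elementary divisors (x + 5)^2, (x - 1)^2, (x - 1). Arranging the block sizes at each eigenvalue in decreasing order and taking row products gives the invariant factors.

Invariant factors (smallest first, each dividing the next): x - 1, (x - 1)^2(x + 5)^2.

Check: the last factor (x - 1)^2(x + 5)^2 is the minimal polynomial, and the product (x - 1)^3(x + 5)^2 is the characteristic polynomial.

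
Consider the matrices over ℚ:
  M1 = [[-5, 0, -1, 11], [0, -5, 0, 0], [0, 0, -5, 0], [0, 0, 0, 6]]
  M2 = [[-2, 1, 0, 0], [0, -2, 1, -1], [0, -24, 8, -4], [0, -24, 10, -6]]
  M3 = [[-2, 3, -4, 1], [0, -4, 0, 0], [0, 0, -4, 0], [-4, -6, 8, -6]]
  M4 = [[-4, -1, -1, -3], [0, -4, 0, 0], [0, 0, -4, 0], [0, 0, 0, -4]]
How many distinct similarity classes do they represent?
Characteristic polynomials: χ_{M1} = (x - 6)(x + 5)^3, χ_{M2} = (x - 4)(x + 2)^3, χ_{M3} = (x + 4)^4, χ_{M4} = (x + 4)^4.

{M1}: invariant factors x + 5, (x - 6)(x + 5)^2.

{M2}: invariant factors (x - 4)(x + 2)^3.

{M3, M4}: invariant factors x + 4, x + 4, (x + 4)^2.

Matrices are similar if and only if their invariant-factor lists agree; the partition into similarity classes is {M1}, {M2}, {M3, M4}.

3 classes: {M1}, {M2}, {M3, M4}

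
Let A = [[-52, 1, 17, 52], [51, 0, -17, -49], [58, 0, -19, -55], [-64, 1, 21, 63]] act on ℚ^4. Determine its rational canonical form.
R = [[0, 0, 0, -9], [1, 0, 0, 24], [0, 1, 0, -10], [0, 0, 1, -8]]

The invariant factors of A (the non-unit diagonal entries of the Smith normal form of xI - A over ℚ[x]) are (x^2 + 4x - 3)^2, each dividing the next. The characteristic polynomial is their product, (x^2 + 4x - 3)^2.

The rational canonical form is the block-diagonal matrix of companion matrices C(f_i):
R = [[0, 0, 0, -9], [1, 0, 0, 24], [0, 1, 0, -10], [0, 0, 1, -8]].

Note the characteristic polynomial does not split into linear factors over ℚ, so A has no Jordan form over ℚ; the rational canonical form exists over any field.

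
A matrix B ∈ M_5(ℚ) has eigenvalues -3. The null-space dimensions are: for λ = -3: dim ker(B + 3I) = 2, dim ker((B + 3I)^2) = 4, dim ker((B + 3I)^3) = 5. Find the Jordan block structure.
λ = -3: successive nullity increments [2, 2, 1] count blocks of size ≥ k; block sizes are [3, 2].

Jordan blocks: (-3, 3), (-3, 2)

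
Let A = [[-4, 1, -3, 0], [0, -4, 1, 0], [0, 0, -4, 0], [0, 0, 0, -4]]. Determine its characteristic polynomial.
χ_A(x) = (x + 4)^4

xI - A = [[x + 4, -1, 3, 0], [0, x + 4, -1, 0], [0, 0, x + 4, 0], [0, 0, 0, x + 4]].

Expanding det(xI - A) along the first row:
det(xI - A) = + (x + 4)·det([[x + 4, -1, 0], [0, x + 4, 0], [0, 0, x + 4]]) - (-1)·det([[0, -1, 0], [0, x + 4, 0], [0, 0, x + 4]]) + (3)·det([[0, x + 4, 0], [0, 0, 0], [0, 0, x + 4]]) - (0)·det([[0, x + 4, -1], [0, 0, x + 4], [0, 0, 0]]).

Evaluating gives χ_A(x) = x^4 + 16x^3 + 96x^2 + 256x + 256 = (x + 4)^4.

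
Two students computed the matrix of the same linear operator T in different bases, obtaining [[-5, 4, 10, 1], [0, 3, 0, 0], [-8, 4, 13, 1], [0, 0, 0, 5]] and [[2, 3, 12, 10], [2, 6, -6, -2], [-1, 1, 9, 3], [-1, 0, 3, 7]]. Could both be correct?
No.

trace(A) = 16 but trace(B) = 24. The trace is a similarity invariant, so A and B are not similar.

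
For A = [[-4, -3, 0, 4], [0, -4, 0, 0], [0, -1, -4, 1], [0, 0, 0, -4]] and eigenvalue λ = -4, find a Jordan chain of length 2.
We seek v_1 ∈ ker((A + 4I)^2) \ ker(A + 4I), then set v_{i+1} = (A + 4I) v_i.

One such chain is v_1 = [[0, 1, 0, 1]]^T, v_2 = [[1, 0, 0, 0]]^T. Check: (A + 4I) v_2 = [[0, 0, 0, 0]]^T = 0.

v_1 = [[0, 1, 0, 1]]^T, v_2 = [[1, 0, 0, 0]]^T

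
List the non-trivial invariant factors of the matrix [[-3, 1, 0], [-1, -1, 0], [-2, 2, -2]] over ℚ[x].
The Jordan structure of A has elementary divisors (x + 2)^2, (x + 2). Arranging the block sizes at each eigenvalue in decreasing order and taking row products gives the invariant factors.

Invariant factors (smallest first, each dividing the next): x + 2, (x + 2)^2.

Check: the last factor (x + 2)^2 is the minimal polynomial, and the product (x + 2)^3 is the characteristic polynomial.

x + 2, (x + 2)^2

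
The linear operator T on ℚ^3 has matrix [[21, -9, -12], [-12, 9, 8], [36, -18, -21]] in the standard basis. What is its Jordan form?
The characteristic polynomial is det(xI - A) = (x - 3)^3, so the eigenvalues are 3 (algebraic multiplicity 3).

For λ = 3: rank(A - 3I) = 1, rank((A - 3I)^2) = 0. The eigenspace has dimension 3 - 1 = 2, so there are 2 Jordan blocks; the rank sequence gives block sizes [2, 1].

Assembling the blocks gives the Jordan form J above.

J = [[3, 1, 0], [0, 3, 0], [0, 0, 3]]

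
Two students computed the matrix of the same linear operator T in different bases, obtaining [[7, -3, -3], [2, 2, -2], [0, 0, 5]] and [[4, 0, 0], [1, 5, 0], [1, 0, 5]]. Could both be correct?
Both have characteristic polynomial (x - 5)^2(x - 4), but the minimal polynomial of A is (x - 5)^2(x - 4) while the minimal polynomial of B is (x - 5)(x - 4). The minimal polynomial is a similarity invariant, so A and B are not similar.

No.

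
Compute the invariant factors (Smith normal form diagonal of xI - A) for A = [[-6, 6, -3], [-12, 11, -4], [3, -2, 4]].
The Jordan structure of A has elementary divisors (x - 3)^2, (x - 3). Arranging the block sizes at each eigenvalue in decreasing order and taking row products gives the invariant factors.

Invariant factors (smallest first, each dividing the next): x - 3, (x - 3)^2.

Check: the last factor (x - 3)^2 is the minimal polynomial, and the product (x - 3)^3 is the characteristic polynomial.

x - 3, (x - 3)^2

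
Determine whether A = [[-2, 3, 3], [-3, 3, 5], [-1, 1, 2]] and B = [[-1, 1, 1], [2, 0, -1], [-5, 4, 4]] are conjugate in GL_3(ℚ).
Yes.

Two matrices over a field are similar if and only if they have the same invariant factors.

Both A and B have characteristic polynomial (x - 1)^3 and minimal polynomial (x - 1)^3. Computing further, both have invariant factors (x - 1)^3. Hence A and B are similar.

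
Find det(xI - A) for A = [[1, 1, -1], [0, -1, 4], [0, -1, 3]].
χ_A(x) = (x - 1)^3

xI - A = [[x - 1, -1, 1], [0, x + 1, -4], [0, 1, x - 3]].

Expanding det(xI - A) along the first row:
det(xI - A) = + (x - 1)·det([[x + 1, -4], [1, x - 3]]) - (-1)·det([[0, -4], [0, x - 3]]) + (1)·det([[0, x + 1], [0, 1]]).

Evaluating gives χ_A(x) = x^3 - 3x^2 + 3x - 1 = (x - 1)^3.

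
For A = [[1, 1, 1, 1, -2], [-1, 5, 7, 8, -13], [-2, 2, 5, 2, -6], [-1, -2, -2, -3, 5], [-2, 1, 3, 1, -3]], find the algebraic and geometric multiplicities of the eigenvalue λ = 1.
algebraic multiplicity 5, geometric multiplicity 2

The characteristic polynomial is (x - 1)^5, so the factor x - 1 appears with exponent 5: the algebraic multiplicity is 5.

rank(A - I) = 3, so the eigenspace has dimension 5 - 3 = 2: the geometric multiplicity is 2.

Since 2 < 5, A is not diagonalizable.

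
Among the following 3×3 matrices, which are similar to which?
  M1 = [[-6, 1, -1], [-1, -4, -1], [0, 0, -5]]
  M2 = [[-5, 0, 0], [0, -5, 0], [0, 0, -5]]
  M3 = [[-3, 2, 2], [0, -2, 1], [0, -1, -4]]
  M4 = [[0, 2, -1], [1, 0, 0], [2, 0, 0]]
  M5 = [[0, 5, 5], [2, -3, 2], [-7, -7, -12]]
4 classes: {M1, M5}, {M2}, {M3}, {M4}

Characteristic polynomials: χ_{M1} = (x + 5)^3, χ_{M2} = (x + 5)^3, χ_{M3} = (x + 3)^3, χ_{M4} = x^3, χ_{M5} = (x + 5)^3.

{M1, M5}: invariant factors x + 5, (x + 5)^2.

{M2}: invariant factors x + 5, x + 5, x + 5.

{M3}: invariant factors x + 3, (x + 3)^2.

{M4}: invariant factors x^3.

Matrices are similar if and only if their invariant-factor lists agree; the partition into similarity classes is {M1, M5}, {M2}, {M3}, {M4}.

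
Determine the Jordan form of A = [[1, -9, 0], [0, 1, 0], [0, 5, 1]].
J = [[1, 1, 0], [0, 1, 0], [0, 0, 1]]

The characteristic polynomial is det(xI - A) = (x - 1)^3, so the eigenvalues are 1 (algebraic multiplicity 3).

For λ = 1: rank(A - I) = 1, rank((A - I)^2) = 0. The eigenspace has dimension 3 - 1 = 2, so there are 2 Jordan blocks; the rank sequence gives block sizes [2, 1].

Assembling the blocks gives the Jordan form J above.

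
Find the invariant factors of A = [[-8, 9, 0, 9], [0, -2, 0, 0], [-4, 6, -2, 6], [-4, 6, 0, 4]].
The Jordan structure of A has elementary divisors (x + 2)^2, (x + 2), (x + 2). Arranging the block sizes at each eigenvalue in decreasing order and taking row products gives the invariant factors.

Invariant factors (smallest first, each dividing the next): x + 2, x + 2, (x + 2)^2.

Check: the last factor (x + 2)^2 is the minimal polynomial, and the product (x + 2)^4 is the characteristic polynomial.

x + 2, x + 2, (x + 2)^2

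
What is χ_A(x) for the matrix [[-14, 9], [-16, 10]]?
xI - A = [[x + 14, -9], [16, x - 10]].

Expanding det(xI - A) along the first row:
det(xI - A) = + (x + 14)·det([[x - 10]]) - (-9)·det([[16]]).

Evaluating gives χ_A(x) = x^2 + 4x + 4 = (x + 2)^2.

χ_A(x) = (x + 2)^2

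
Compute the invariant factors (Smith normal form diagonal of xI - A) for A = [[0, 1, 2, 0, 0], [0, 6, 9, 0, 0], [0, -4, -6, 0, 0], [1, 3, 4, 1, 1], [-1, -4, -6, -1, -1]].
x^2, x^3

The Jordan structure of A has elementary divisors x^3, x^2. Arranging the block sizes at each eigenvalue in decreasing order and taking row products gives the invariant factors.

Invariant factors (smallest first, each dividing the next): x^2, x^3.

Check: the last factor x^3 is the minimal polynomial, and the product x^5 is the characteristic polynomial.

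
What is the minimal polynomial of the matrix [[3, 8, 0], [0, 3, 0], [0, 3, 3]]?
m_A(x) = (x - 3)^2

The characteristic polynomial factors as (x - 3)^3. The minimal polynomial is ∏(x - λ)^{k_λ} where k_λ is the size of the largest Jordan block at λ.

For λ = 3: rank(A - 3I) = 1, and the largest Jordan block has size 2 (the smallest k with rank((A - 3I)^k) = rank((A - 3I)^(k+1))).

So m_A(x) = (x - 3)^2.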